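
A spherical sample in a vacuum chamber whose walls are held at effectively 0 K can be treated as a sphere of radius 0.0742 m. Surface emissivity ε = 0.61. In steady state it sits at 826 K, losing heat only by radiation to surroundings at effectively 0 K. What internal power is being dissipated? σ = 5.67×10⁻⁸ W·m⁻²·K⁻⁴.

P ≈ 1110 W

Steady state: P = εσA T⁴.
A = 4πr² = 0.06919 m²; T⁴ = (826)⁴ = 4.655×10¹¹ K⁴.
P = 0.61 × 5.67×10⁻⁸ × 0.06919 × 4.655×10¹¹.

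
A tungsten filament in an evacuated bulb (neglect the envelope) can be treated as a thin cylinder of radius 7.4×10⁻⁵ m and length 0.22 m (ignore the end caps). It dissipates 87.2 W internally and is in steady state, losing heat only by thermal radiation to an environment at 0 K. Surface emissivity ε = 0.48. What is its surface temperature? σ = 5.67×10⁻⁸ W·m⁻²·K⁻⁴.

Steady state: internal power = radiated power, P = εσA T⁴.
Radiating area A = 2πrL = 1.023×10⁻⁴ m².
T⁴ = P/(εσA) = 87.2/(0.48·5.67×10⁻⁸·1.023×10⁻⁴) = 3.132×10¹³ K⁴.
T = (3.132×10¹³)^(1/4).

T ≈ 2370 K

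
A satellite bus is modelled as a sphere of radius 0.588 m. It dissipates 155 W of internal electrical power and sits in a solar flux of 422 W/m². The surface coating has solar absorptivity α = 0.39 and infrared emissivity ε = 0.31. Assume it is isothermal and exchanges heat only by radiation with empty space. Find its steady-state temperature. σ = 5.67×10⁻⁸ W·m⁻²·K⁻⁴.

T ≈ 257 K

At steady state, absorbed solar power + internal power = radiated power.
Absorbed: α·S·A_cross = 0.39·422·1.086 = 178.8 W (cross-section πr²).
Total input = 178.8 + 155 = 333.8 W.
Radiated: εσ·A_surf·T⁴ with A_surf = 4πr² = 4.345 m².
T⁴ = 333.8/(0.31·5.67×10⁻⁸·4.345) = 4.370×10⁹ K⁴.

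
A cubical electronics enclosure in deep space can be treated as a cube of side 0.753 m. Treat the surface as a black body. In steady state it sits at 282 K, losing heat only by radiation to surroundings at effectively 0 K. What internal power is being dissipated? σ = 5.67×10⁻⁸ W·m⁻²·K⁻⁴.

Steady state: P = εσA T⁴.
A = 6L² = 3.402 m²; T⁴ = (282)⁴ = 6.324×10⁹ K⁴.
P = 1.0 × 5.67×10⁻⁸ × 3.402 × 6.324×10⁹.

P ≈ 1220 W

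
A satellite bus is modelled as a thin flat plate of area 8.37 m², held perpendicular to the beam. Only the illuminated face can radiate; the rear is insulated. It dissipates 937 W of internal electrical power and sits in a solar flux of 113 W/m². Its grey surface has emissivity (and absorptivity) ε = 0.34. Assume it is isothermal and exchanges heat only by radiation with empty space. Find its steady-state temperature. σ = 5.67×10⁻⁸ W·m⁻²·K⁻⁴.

At steady state, absorbed solar power + internal power = radiated power.
Absorbed: α·S·A_cross = 0.34·113·8.370 = 321.6 W (cross-section A).
Total input = 321.6 + 937 = 1259 W.
Radiated: εσ·A_surf·T⁴ with A_surf = A = 8.370 m².
T⁴ = 1259/(0.34·5.67×10⁻⁸·8.370) = 7.800×10⁹ K⁴.

T ≈ 297 K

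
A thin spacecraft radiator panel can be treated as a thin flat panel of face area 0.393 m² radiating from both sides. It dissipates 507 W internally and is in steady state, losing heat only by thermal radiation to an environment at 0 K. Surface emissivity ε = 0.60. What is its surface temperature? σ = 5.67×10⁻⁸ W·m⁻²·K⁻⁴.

Steady state: internal power = radiated power, P = εσA T⁴.
Radiating area A = 2·0.393 = 0.7860 m².
T⁴ = P/(εσA) = 507/(0.60·5.67×10⁻⁸·0.7860) = 1.896×10¹⁰ K⁴.
T = (1.896×10¹⁰)^(1/4).

T ≈ 371 K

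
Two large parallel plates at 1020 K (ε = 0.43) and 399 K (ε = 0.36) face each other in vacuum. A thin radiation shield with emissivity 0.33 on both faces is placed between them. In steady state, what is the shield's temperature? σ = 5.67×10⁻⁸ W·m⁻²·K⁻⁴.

In steady state the net flux on the hot side equals that on the cold side.
σ(T₁⁴−T_s⁴)/D₁ = σ(T_s⁴−T₂⁴)/D₂, with D₁ = 1/ε₁+1/ε_s−1 = 4.356, D₂ = 1/ε_s+1/ε₂−1 = 4.808.
Solve for T_s⁴: T_s⁴ = (D₂·T₁⁴ + D₁·T₂⁴)/(D₁+D₂) = 5.800×10¹¹ K⁴.

T_s ≈ 873 K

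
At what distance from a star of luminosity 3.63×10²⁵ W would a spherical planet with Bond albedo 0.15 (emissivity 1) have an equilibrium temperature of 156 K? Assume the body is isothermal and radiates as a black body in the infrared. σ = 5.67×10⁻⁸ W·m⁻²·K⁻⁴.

d ≈ 1.35×10¹¹ m

For an isothermal black-emitting sphere, (1−a)S·πr² = σ·4πr²·T⁴ ⇒ S = 4σT⁴/(1−a).
S = 4·5.67×10⁻⁸·(156)⁴/0.850 = 158.0 W/m².
Flux falls as S = L/(4πd²), so d = √(L/(4πS)) = √(3.63×10²⁵/(4π·158.0)).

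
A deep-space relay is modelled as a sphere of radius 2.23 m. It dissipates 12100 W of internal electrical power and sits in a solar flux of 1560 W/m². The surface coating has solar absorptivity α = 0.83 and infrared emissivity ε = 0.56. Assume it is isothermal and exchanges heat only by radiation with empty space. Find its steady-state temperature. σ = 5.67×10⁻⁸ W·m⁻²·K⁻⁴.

At steady state, absorbed solar power + internal power = radiated power.
Absorbed: α·S·A_cross = 0.83·1560·15.62 = 20230 W (cross-section πr²).
Total input = 20230 + 12100 = 32330 W.
Radiated: εσ·A_surf·T⁴ with A_surf = 4πr² = 62.49 m².
T⁴ = 32330/(0.56·5.67×10⁻⁸·62.49) = 1.629×10¹⁰ K⁴.

T ≈ 357 K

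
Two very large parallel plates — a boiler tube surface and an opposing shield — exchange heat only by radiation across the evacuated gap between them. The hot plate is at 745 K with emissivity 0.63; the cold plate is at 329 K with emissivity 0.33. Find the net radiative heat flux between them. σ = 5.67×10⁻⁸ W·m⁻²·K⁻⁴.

q ≈ 4640 W/m²

For two infinite grey parallel plates, q = σ(T₁⁴ − T₂⁴)/(1/ε₁ + 1/ε₂ − 1).
T₁⁴ − T₂⁴ = 3.081×10¹¹ − 1.172×10¹⁰ = 2.963×10¹¹ K⁴.
1/ε₁ + 1/ε₂ − 1 = 1.587 + 3.030 − 1 = 3.618.
q = 5.67×10⁻⁸ × 2.963×10¹¹ / 3.618.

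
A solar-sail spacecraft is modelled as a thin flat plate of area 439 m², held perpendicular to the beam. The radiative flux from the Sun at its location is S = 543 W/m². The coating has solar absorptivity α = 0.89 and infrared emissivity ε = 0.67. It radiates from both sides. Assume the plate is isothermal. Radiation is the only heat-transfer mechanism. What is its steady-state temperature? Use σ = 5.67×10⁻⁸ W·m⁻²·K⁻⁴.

T ≈ 282 K

At equilibrium, absorbed power = emitted power.
Absorbing cross-section = A = 439.0 m²; emitting surface = 2A = 878.0 m² (ratio 2).
αS·A_cross = εσ·A_surf·T⁴  ⇒  T⁴ = αS/(ε·2σ).
T⁴ = 0.890·543/(0.67·2·5.67×10⁻⁸) = 6.361×10⁹ K⁴.
T = (6.361×10⁹)^(1/4).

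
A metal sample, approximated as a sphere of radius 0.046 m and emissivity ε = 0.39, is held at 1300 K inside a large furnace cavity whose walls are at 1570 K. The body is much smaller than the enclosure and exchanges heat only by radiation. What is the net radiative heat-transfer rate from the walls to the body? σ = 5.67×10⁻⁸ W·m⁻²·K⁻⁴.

P_net ≈ 1890 W

For a small grey body in a large enclosure: P_net = εσA(T_body⁴ − T_wall⁴).
A = 4πr² = 0.02659 m²; T_body⁴ − T_wall⁴ = 2.856×10¹² − 6.076×10¹² = -3.220×10¹² K⁴.
|P_net| = 0.39·5.67×10⁻⁸·0.02659·3.220×10¹².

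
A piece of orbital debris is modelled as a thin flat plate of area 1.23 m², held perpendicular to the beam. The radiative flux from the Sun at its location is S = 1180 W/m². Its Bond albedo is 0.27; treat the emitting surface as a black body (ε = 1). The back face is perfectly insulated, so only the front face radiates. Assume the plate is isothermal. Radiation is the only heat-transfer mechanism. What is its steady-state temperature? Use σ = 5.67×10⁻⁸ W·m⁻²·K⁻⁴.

At equilibrium, absorbed power = emitted power.
Absorbing cross-section = A = 1.230 m²; emitting surface = A = 1.230 m² (ratio 1).
(1−a)S·A_cross = εσ·A_surf·T⁴  ⇒  T⁴ = (1−a)S/(1σ).
T⁴ = 0.730·1180/(1·5.67×10⁻⁸) = 1.519×10¹⁰ K⁴.
T = (1.519×10¹⁰)^(1/4).

T ≈ 351 K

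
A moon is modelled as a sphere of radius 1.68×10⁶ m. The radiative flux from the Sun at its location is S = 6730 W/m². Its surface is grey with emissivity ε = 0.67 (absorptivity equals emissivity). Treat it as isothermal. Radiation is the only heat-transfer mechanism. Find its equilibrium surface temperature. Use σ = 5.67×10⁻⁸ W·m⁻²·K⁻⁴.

At equilibrium, absorbed power = emitted power.
Absorbing cross-section = πr² = 8.867×10¹² m²; emitting surface = 4πr² = 3.547×10¹³ m² (ratio 4).
εS·A_cross = εσ·A_surf·T⁴  ⇒  T⁴ = S/(4σ)   (ε cancels).
T⁴ = 6730/(4·5.67×10⁻⁸) = 2.967×10¹⁰ K⁴.
T = (2.967×10¹⁰)^(1/4).

T ≈ 415 K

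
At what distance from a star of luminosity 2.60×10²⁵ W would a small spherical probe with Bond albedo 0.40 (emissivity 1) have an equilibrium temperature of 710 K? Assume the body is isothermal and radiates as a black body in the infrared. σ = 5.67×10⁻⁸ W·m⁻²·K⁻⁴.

For an isothermal black-emitting sphere, (1−a)S·πr² = σ·4πr²·T⁴ ⇒ S = 4σT⁴/(1−a).
S = 4·5.67×10⁻⁸·(710)⁴/0.600 = 96060 W/m².
Flux falls as S = L/(4πd²), so d = √(L/(4πS)) = √(2.60×10²⁵/(4π·96060)).

d ≈ 4.64×10⁹ m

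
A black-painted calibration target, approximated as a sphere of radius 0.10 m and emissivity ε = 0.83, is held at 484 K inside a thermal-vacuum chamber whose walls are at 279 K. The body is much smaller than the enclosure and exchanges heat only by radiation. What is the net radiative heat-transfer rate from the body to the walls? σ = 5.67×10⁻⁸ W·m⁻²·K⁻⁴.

P_net ≈ 289 W

For a small grey body in a large enclosure: P_net = εσA(T_body⁴ − T_wall⁴).
A = 4πr² = 0.1257 m²; T_body⁴ − T_wall⁴ = 5.488×10¹⁰ − 6.059×10⁹ = 4.882×10¹⁰ K⁴.
|P_net| = 0.83·5.67×10⁻⁸·0.1257·4.882×10¹⁰.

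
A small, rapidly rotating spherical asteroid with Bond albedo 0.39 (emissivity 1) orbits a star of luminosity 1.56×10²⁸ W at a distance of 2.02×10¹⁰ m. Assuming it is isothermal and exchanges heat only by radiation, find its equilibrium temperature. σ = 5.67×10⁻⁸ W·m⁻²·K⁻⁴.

T ≈ 1690 K

First find the stellar flux at distance d: S = L/(4πd²) = 1.56×10²⁸/(4π·(2.02×10¹⁰)²) = 3.042×10⁶ W/m².
For an isothermal sphere, absorbed (1−a)S·πr² = emitted σ·4πr²·T⁴, so T⁴ = (1−a)S/(4σ).
T⁴ = 0.610·3.042×10⁶/(4·5.67×10⁻⁸) = 8.183×10¹² K⁴.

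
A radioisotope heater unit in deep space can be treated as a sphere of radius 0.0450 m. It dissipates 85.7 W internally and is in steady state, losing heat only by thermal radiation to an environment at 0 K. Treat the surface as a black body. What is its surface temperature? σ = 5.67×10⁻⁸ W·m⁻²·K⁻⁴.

Steady state: internal power = radiated power, P = εσA T⁴.
Radiating area A = 4πr² = 0.02545 m².
T⁴ = P/(εσA) = 85.7/(1.0·5.67×10⁻⁸·0.02545) = 5.940×10¹⁰ K⁴.
T = (5.940×10¹⁰)^(1/4).

T ≈ 494 K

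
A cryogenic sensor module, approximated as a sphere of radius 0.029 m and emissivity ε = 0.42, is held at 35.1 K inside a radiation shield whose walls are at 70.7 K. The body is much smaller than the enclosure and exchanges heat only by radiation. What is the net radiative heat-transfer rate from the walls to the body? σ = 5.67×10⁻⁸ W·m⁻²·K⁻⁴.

For a small grey body in a large enclosure: P_net = εσA(T_body⁴ − T_wall⁴).
A = 4πr² = 0.01057 m²; T_body⁴ − T_wall⁴ = 1.518×10⁶ − 2.498×10⁷ = -2.347×10⁷ K⁴.
|P_net| = 0.42·5.67×10⁻⁸·0.01057·2.347×10⁷.

P_net ≈ 0.00591 W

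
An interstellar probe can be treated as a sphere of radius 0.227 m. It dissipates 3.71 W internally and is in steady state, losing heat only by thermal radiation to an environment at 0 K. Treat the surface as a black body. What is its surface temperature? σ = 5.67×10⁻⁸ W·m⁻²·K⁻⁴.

Steady state: internal power = radiated power, P = εσA T⁴.
Radiating area A = 4πr² = 0.6475 m².
T⁴ = P/(εσA) = 3.71/(1.0·5.67×10⁻⁸·0.6475) = 1.010×10⁸ K⁴.
T = (1.010×10⁸)^(1/4).

T ≈ 100 K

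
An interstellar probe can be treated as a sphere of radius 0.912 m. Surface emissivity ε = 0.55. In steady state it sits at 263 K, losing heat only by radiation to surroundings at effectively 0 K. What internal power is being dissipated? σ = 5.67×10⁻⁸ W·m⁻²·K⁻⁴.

P ≈ 1560 W

Steady state: P = εσA T⁴.
A = 4πr² = 10.45 m²; T⁴ = (263)⁴ = 4.784×10⁹ K⁴.
P = 0.55 × 5.67×10⁻⁸ × 10.45 × 4.784×10⁹.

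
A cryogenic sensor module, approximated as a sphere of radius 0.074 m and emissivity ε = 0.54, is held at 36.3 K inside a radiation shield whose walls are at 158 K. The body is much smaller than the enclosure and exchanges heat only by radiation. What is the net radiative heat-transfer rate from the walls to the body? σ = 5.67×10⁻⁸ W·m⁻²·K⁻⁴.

P_net ≈ 1.31 W

For a small grey body in a large enclosure: P_net = εσA(T_body⁴ − T_wall⁴).
A = 4πr² = 0.06881 m²; T_body⁴ − T_wall⁴ = 1.736×10⁶ − 6.232×10⁸ = -6.215×10⁸ K⁴.
|P_net| = 0.54·5.67×10⁻⁸·0.06881·6.215×10⁸.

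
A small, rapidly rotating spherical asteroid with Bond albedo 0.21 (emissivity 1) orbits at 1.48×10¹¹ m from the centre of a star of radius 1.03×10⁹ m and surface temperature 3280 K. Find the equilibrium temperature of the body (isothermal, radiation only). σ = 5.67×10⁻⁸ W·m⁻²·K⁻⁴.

The star's surface emits σT_*⁴; at distance d the flux is S = σT_*⁴(R_*/d)².
S = 5.67×10⁻⁸·(3280)⁴·(1.03×10⁹/1.48×10¹¹)² = 317.9 W/m².
For an isothermal sphere T⁴ = (1−a)S/(4σ) = 1.107×10⁹ K⁴.

T ≈ 182 K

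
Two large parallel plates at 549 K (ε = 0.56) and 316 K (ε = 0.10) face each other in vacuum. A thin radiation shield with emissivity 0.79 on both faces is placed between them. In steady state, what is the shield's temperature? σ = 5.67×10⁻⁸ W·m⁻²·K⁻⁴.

In steady state the net flux on the hot side equals that on the cold side.
σ(T₁⁴−T_s⁴)/D₁ = σ(T_s⁴−T₂⁴)/D₂, with D₁ = 1/ε₁+1/ε_s−1 = 2.052, D₂ = 1/ε_s+1/ε₂−1 = 10.27.
Solve for T_s⁴: T_s⁴ = (D₂·T₁⁴ + D₁·T₂⁴)/(D₁+D₂) = 7.737×10¹⁰ K⁴.

T_s ≈ 527 K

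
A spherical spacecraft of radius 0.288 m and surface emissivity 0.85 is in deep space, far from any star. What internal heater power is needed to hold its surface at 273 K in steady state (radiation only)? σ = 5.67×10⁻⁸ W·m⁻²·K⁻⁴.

P ≈ 279 W

P = εσ·4πr²·T⁴.
4πr² = 1.042 m²; T⁴ = 5.555×10⁹ K⁴.
P = 0.85·5.67×10⁻⁸·1.042·5.555×10⁹.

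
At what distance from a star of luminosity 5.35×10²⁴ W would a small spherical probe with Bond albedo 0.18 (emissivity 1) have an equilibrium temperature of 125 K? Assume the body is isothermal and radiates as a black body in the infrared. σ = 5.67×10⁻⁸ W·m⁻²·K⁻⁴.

For an isothermal black-emitting sphere, (1−a)S·πr² = σ·4πr²·T⁴ ⇒ S = 4σT⁴/(1−a).
S = 4·5.67×10⁻⁸·(125)⁴/0.820 = 67.53 W/m².
Flux falls as S = L/(4πd²), so d = √(L/(4πS)) = √(5.35×10²⁴/(4π·67.53)).

d ≈ 7.94×10¹⁰ m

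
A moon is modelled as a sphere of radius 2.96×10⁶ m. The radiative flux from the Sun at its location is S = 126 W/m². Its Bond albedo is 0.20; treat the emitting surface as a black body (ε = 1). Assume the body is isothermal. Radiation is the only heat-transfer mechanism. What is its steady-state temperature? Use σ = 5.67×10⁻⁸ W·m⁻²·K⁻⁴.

At equilibrium, absorbed power = emitted power.
Absorbing cross-section = πr² = 2.753×10¹³ m²; emitting surface = 4πr² = 1.101×10¹⁴ m² (ratio 4).
(1−a)S·A_cross = εσ·A_surf·T⁴  ⇒  T⁴ = (1−a)S/(4σ).
T⁴ = 0.800·126/(4·5.67×10⁻⁸) = 4.444×10⁸ K⁴.
T = (4.444×10⁸)^(1/4).

T ≈ 145 K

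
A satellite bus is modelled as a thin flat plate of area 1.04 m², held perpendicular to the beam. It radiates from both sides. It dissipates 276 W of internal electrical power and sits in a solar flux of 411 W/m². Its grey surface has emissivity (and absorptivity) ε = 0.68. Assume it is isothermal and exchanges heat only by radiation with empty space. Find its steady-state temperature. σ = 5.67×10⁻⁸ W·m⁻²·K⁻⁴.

At steady state, absorbed solar power + internal power = radiated power.
Absorbed: α·S·A_cross = 0.68·411·1.040 = 290.7 W (cross-section A).
Total input = 290.7 + 276 = 566.7 W.
Radiated: εσ·A_surf·T⁴ with A_surf = 2A = 2.080 m².
T⁴ = 566.7/(0.68·5.67×10⁻⁸·2.080) = 7.066×10⁹ K⁴.

T ≈ 290 K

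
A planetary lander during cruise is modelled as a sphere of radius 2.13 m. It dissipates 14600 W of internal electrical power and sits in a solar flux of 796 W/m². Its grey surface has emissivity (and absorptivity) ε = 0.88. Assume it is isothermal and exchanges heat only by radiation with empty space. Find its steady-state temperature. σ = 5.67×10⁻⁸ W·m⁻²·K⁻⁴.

T ≈ 305 K

At steady state, absorbed solar power + internal power = radiated power.
Absorbed: α·S·A_cross = 0.88·796·14.25 = 9984 W (cross-section πr²).
Total input = 9984 + 14600 = 24580 W.
Radiated: εσ·A_surf·T⁴ with A_surf = 4πr² = 57.01 m².
T⁴ = 24580/(0.88·5.67×10⁻⁸·57.01) = 8.642×10⁹ K⁴.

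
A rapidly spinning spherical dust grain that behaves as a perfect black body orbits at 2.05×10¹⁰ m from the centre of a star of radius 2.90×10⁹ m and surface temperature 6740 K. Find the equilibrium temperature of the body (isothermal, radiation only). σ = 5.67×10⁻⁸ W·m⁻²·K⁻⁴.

T ≈ 1790 K

The star's surface emits σT_*⁴; at distance d the flux is S = σT_*⁴(R_*/d)².
S = 5.67×10⁻⁸·(6740)⁴·(2.90×10⁹/2.05×10¹⁰)² = 2.342×10⁶ W/m².
For an isothermal sphere T⁴ = (1−a)S/(4σ) = 1.032×10¹³ K⁴.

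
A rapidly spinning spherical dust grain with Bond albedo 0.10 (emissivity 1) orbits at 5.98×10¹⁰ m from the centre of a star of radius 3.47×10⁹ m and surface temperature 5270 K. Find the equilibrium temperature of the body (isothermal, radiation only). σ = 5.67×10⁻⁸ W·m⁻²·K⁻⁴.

T ≈ 874 K

The star's surface emits σT_*⁴; at distance d the flux is S = σT_*⁴(R_*/d)².
S = 5.67×10⁻⁸·(5270)⁴·(3.47×10⁹/5.98×10¹⁰)² = 1.473×10⁵ W/m².
For an isothermal sphere T⁴ = (1−a)S/(4σ) = 5.844×10¹¹ K⁴.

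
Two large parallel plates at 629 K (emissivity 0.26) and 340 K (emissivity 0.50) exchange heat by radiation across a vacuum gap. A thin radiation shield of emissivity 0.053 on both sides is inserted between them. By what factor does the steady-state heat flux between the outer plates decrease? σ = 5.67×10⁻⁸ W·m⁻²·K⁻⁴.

factor ≈ 8.58

Without shield: q₀ = σΔ(T⁴)/(1/ε₁+1/ε₂−1) with denominator 4.846.
With shield the two gaps are in series; the resistances add: (1/ε₁+1/ε_s−1)+(1/ε_s+1/ε₂−1) = 21.71+19.87 = 41.58.
Heat-flux ratio q₀/q = 41.58/4.846.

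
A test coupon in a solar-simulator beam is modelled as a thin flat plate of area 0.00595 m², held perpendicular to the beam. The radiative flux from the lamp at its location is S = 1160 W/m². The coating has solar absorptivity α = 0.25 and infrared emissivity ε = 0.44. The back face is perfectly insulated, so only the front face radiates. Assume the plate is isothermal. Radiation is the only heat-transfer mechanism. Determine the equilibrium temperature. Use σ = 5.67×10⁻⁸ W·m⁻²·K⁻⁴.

T ≈ 328 K

At equilibrium, absorbed power = emitted power.
Absorbing cross-section = A = 0.005950 m²; emitting surface = A = 0.005950 m² (ratio 1).
αS·A_cross = εσ·A_surf·T⁴  ⇒  T⁴ = αS/(ε·1σ).
T⁴ = 0.250·1160/(0.44·1·5.67×10⁻⁸) = 1.162×10¹⁰ K⁴.
T = (1.162×10¹⁰)^(1/4).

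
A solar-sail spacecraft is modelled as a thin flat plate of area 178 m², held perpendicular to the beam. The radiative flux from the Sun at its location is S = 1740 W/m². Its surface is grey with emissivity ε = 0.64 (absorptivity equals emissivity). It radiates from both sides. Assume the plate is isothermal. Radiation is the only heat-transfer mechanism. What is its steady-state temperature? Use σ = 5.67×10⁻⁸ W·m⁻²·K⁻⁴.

At equilibrium, absorbed power = emitted power.
Absorbing cross-section = A = 178.0 m²; emitting surface = 2A = 356.0 m² (ratio 2).
εS·A_cross = εσ·A_surf·T⁴  ⇒  T⁴ = S/(2σ)   (ε cancels).
T⁴ = 1740/(2·5.67×10⁻⁸) = 1.534×10¹⁰ K⁴.
T = (1.534×10¹⁰)^(1/4).

T ≈ 352 K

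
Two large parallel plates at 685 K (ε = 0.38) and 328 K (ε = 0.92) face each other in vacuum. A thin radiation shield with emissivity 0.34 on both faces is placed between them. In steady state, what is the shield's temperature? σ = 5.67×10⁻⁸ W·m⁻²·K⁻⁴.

T_s ≈ 555 K

In steady state the net flux on the hot side equals that on the cold side.
σ(T₁⁴−T_s⁴)/D₁ = σ(T_s⁴−T₂⁴)/D₂, with D₁ = 1/ε₁+1/ε_s−1 = 4.573, D₂ = 1/ε_s+1/ε₂−1 = 3.028.
Solve for T_s⁴: T_s⁴ = (D₂·T₁⁴ + D₁·T₂⁴)/(D₁+D₂) = 9.468×10¹⁰ K⁴.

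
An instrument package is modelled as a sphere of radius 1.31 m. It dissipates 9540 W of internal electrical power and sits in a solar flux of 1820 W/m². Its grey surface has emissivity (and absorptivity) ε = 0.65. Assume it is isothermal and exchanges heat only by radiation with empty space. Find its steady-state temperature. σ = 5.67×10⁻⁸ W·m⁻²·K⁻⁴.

At steady state, absorbed solar power + internal power = radiated power.
Absorbed: α·S·A_cross = 0.65·1820·5.391 = 6378 W (cross-section πr²).
Total input = 6378 + 9540 = 15920 W.
Radiated: εσ·A_surf·T⁴ with A_surf = 4πr² = 21.57 m².
T⁴ = 15920/(0.65·5.67×10⁻⁸·21.57) = 2.003×10¹⁰ K⁴.

T ≈ 376 K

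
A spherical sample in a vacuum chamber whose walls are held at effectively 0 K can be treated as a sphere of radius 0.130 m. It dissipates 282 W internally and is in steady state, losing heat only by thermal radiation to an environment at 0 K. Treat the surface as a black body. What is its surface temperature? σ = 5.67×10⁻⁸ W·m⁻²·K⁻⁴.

Steady state: internal power = radiated power, P = εσA T⁴.
Radiating area A = 4πr² = 0.2124 m².
T⁴ = P/(εσA) = 282/(1.0·5.67×10⁻⁸·0.2124) = 2.342×10¹⁰ K⁴.
T = (2.342×10¹⁰)^(1/4).

T ≈ 391 K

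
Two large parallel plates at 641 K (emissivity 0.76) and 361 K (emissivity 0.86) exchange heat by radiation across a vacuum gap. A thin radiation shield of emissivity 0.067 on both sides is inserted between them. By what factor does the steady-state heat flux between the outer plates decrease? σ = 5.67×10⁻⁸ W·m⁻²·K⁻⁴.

Without shield: q₀ = σΔ(T⁴)/(1/ε₁+1/ε₂−1) with denominator 1.479.
With shield the two gaps are in series; the resistances add: (1/ε₁+1/ε_s−1)+(1/ε_s+1/ε₂−1) = 15.24+15.09 = 30.33.
Heat-flux ratio q₀/q = 30.33/1.479.

factor ≈ 20.5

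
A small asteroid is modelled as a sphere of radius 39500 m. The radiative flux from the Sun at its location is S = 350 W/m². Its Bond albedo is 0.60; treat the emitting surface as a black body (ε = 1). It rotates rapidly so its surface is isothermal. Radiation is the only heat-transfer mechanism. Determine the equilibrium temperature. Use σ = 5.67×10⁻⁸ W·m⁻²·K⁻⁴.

At equilibrium, absorbed power = emitted power.
Absorbing cross-section = πr² = 4.902×10⁹ m²; emitting surface = 4πr² = 1.961×10¹⁰ m² (ratio 4).
(1−a)S·A_cross = εσ·A_surf·T⁴  ⇒  T⁴ = (1−a)S/(4σ).
T⁴ = 0.400·350/(4·5.67×10⁻⁸) = 6.173×10⁸ K⁴.
T = (6.173×10⁸)^(1/4).

T ≈ 158 K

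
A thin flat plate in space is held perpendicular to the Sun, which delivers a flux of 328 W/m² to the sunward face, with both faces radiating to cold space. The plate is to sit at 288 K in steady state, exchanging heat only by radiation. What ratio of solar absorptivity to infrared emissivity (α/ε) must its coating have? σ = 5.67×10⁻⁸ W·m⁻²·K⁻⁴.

α/ε ≈ 2.38

Balance: αS·A = εσ·2A·T⁴ ⇒ α/ε = 2σT⁴/S.
α/ε = 2·5.67×10⁻⁸·(288)⁴/328 = 2·5.67×10⁻⁸·6.880×10⁹/328.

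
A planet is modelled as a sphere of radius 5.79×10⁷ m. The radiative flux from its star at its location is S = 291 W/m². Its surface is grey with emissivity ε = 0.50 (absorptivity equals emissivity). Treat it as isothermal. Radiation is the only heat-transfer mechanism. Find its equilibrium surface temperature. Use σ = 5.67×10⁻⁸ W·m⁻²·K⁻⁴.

T ≈ 189 K

At equilibrium, absorbed power = emitted power.
Absorbing cross-section = πr² = 1.053×10¹⁶ m²; emitting surface = 4πr² = 4.213×10¹⁶ m² (ratio 4).
εS·A_cross = εσ·A_surf·T⁴  ⇒  T⁴ = S/(4σ)   (ε cancels).
T⁴ = 291/(4·5.67×10⁻⁸) = 1.283×10⁹ K⁴.
T = (1.283×10⁹)^(1/4).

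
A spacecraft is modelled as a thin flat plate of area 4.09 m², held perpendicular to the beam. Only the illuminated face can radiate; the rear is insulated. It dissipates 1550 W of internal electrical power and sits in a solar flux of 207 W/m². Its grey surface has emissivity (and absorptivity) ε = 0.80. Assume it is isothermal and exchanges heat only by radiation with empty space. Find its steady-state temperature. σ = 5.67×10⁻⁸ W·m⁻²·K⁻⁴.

T ≈ 331 K

At steady state, absorbed solar power + internal power = radiated power.
Absorbed: α·S·A_cross = 0.80·207·4.090 = 677.3 W (cross-section A).
Total input = 677.3 + 1550 = 2227 W.
Radiated: εσ·A_surf·T⁴ with A_surf = A = 4.090 m².
T⁴ = 2227/(0.80·5.67×10⁻⁸·4.090) = 1.201×10¹⁰ K⁴.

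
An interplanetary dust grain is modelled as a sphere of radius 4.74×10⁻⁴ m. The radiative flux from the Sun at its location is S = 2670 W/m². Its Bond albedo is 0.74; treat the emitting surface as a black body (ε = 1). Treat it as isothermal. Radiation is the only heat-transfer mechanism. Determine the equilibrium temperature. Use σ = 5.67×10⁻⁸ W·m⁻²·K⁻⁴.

T ≈ 235 K

At equilibrium, absorbed power = emitted power.
Absorbing cross-section = πr² = 7.058×10⁻⁷ m²; emitting surface = 4πr² = 2.823×10⁻⁶ m² (ratio 4).
(1−a)S·A_cross = εσ·A_surf·T⁴  ⇒  T⁴ = (1−a)S/(4σ).
T⁴ = 0.260·2670/(4·5.67×10⁻⁸) = 3.061×10⁹ K⁴.
T = (3.061×10⁹)^(1/4).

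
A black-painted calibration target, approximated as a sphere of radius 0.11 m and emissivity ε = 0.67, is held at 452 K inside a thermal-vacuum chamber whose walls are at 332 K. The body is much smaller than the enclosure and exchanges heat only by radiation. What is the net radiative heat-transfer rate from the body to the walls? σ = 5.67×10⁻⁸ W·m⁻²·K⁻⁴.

P_net ≈ 171 W

For a small grey body in a large enclosure: P_net = εσA(T_body⁴ − T_wall⁴).
A = 4πr² = 0.1521 m²; T_body⁴ − T_wall⁴ = 4.174×10¹⁰ − 1.215×10¹⁰ = 2.959×10¹⁰ K⁴.
|P_net| = 0.67·5.67×10⁻⁸·0.1521·2.959×10¹⁰.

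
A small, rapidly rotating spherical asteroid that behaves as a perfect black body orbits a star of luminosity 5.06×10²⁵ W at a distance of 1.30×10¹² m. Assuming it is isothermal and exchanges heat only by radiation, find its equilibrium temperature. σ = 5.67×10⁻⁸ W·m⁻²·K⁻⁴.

First find the stellar flux at distance d: S = L/(4πd²) = 5.06×10²⁵/(4π·(1.30×10¹²)²) = 2.383 W/m².
For an isothermal sphere, absorbed (1−a)S·πr² = emitted σ·4πr²·T⁴, so T⁴ = (1−a)S/(4σ).
T⁴ = 1.00·2.383/(4·5.67×10⁻⁸) = 1.051×10⁷ K⁴.

T ≈ 56.9 K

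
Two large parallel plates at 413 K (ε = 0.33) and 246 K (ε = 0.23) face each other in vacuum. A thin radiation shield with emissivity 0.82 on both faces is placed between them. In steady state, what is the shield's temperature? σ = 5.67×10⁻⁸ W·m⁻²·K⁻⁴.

In steady state the net flux on the hot side equals that on the cold side.
σ(T₁⁴−T_s⁴)/D₁ = σ(T_s⁴−T₂⁴)/D₂, with D₁ = 1/ε₁+1/ε_s−1 = 3.250, D₂ = 1/ε_s+1/ε₂−1 = 4.567.
Solve for T_s⁴: T_s⁴ = (D₂·T₁⁴ + D₁·T₂⁴)/(D₁+D₂) = 1.852×10¹⁰ K⁴.

T_s ≈ 369 K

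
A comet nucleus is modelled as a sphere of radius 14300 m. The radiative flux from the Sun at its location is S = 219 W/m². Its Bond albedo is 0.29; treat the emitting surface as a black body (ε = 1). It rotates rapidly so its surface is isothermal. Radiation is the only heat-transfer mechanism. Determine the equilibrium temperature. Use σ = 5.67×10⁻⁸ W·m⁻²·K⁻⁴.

T ≈ 162 K

At equilibrium, absorbed power = emitted power.
Absorbing cross-section = πr² = 6.424×10⁸ m²; emitting surface = 4πr² = 2.570×10⁹ m² (ratio 4).
(1−a)S·A_cross = εσ·A_surf·T⁴  ⇒  T⁴ = (1−a)S/(4σ).
T⁴ = 0.710·219/(4·5.67×10⁻⁸) = 6.856×10⁸ K⁴.
T = (6.856×10⁸)^(1/4).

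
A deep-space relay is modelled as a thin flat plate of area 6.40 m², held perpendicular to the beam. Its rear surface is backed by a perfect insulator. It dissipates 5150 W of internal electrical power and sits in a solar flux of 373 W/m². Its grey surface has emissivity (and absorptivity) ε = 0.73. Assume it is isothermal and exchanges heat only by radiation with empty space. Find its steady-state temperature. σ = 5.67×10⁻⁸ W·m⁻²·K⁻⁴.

At steady state, absorbed solar power + internal power = radiated power.
Absorbed: α·S·A_cross = 0.73·373·6.400 = 1743 W (cross-section A).
Total input = 1743 + 5150 = 6893 W.
Radiated: εσ·A_surf·T⁴ with A_surf = A = 6.400 m².
T⁴ = 6893/(0.73·5.67×10⁻⁸·6.400) = 2.602×10¹⁰ K⁴.

T ≈ 402 K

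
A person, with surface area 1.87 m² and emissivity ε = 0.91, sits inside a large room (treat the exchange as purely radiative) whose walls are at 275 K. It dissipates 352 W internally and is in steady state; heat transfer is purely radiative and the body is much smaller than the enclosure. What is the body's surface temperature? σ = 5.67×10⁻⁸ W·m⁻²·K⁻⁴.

T ≈ 311 K

For a small grey body in a large enclosure, net radiated power = εσA(T⁴ − T_w⁴).
Steady state: P = εσA(T⁴ − T_w⁴) with A = 1.87 m².
T⁴ = P/(εσA) + T_w⁴ = 352/(0.91·5.67×10⁻⁸·1.870) + (275)⁴
    = 3.648×10⁹ + 5.719×10⁹ = 9.367×10⁹ K⁴.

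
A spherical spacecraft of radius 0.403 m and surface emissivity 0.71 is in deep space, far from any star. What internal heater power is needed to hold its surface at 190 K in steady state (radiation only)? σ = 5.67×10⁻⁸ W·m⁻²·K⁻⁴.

P ≈ 107 W

P = εσ·4πr²·T⁴.
4πr² = 2.041 m²; T⁴ = 1.303×10⁹ K⁴.
P = 0.71·5.67×10⁻⁸·2.041·1.303×10⁹.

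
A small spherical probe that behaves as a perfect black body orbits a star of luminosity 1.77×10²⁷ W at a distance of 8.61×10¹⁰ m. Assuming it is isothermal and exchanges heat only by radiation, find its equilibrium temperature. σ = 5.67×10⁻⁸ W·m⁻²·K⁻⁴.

First find the stellar flux at distance d: S = L/(4πd²) = 1.77×10²⁷/(4π·(8.61×10¹⁰)²) = 19000 W/m².
For an isothermal sphere, absorbed (1−a)S·πr² = emitted σ·4πr²·T⁴, so T⁴ = (1−a)S/(4σ).
T⁴ = 1.00·19000/(4·5.67×10⁻⁸) = 8.377×10¹⁰ K⁴.

T ≈ 538 K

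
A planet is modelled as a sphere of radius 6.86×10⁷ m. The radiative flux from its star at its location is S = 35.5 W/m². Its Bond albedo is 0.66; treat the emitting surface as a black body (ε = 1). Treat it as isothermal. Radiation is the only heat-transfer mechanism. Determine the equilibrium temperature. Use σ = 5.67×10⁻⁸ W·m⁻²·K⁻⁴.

T ≈ 85.4 K

At equilibrium, absorbed power = emitted power.
Absorbing cross-section = πr² = 1.478×10¹⁶ m²; emitting surface = 4πr² = 5.914×10¹⁶ m² (ratio 4).
(1−a)S·A_cross = εσ·A_surf·T⁴  ⇒  T⁴ = (1−a)S/(4σ).
T⁴ = 0.340·35.5/(4·5.67×10⁻⁸) = 5.322×10⁷ K⁴.
T = (5.322×10⁷)^(1/4).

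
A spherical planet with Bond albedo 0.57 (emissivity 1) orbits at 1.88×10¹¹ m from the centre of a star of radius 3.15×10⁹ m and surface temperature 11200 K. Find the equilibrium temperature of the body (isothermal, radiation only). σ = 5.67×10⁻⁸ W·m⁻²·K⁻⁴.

T ≈ 830 K

The star's surface emits σT_*⁴; at distance d the flux is S = σT_*⁴(R_*/d)².
S = 5.67×10⁻⁸·(11200)⁴·(3.15×10⁹/1.88×10¹¹)² = 2.505×10⁵ W/m².
For an isothermal sphere T⁴ = (1−a)S/(4σ) = 4.749×10¹¹ K⁴.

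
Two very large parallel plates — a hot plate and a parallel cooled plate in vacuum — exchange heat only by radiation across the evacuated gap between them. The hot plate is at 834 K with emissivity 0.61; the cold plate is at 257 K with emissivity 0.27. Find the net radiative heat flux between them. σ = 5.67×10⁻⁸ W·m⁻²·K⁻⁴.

For two infinite grey parallel plates, q = σ(T₁⁴ − T₂⁴)/(1/ε₁ + 1/ε₂ − 1).
T₁⁴ − T₂⁴ = 4.838×10¹¹ − 4.362×10⁹ = 4.794×10¹¹ K⁴.
1/ε₁ + 1/ε₂ − 1 = 1.639 + 3.704 − 1 = 4.343.
q = 5.67×10⁻⁸ × 4.794×10¹¹ / 4.343.

q ≈ 6260 W/m²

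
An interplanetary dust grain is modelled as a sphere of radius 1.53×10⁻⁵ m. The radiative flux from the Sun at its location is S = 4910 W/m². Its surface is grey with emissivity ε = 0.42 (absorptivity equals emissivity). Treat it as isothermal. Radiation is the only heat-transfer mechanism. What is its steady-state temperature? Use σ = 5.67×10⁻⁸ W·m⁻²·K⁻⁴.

T ≈ 384 K

At equilibrium, absorbed power = emitted power.
Absorbing cross-section = πr² = 7.354×10⁻¹⁰ m²; emitting surface = 4πr² = 2.942×10⁻⁹ m² (ratio 4).
εS·A_cross = εσ·A_surf·T⁴  ⇒  T⁴ = S/(4σ)   (ε cancels).
T⁴ = 4910/(4·5.67×10⁻⁸) = 2.165×10¹⁰ K⁴.
T = (2.165×10¹⁰)^(1/4).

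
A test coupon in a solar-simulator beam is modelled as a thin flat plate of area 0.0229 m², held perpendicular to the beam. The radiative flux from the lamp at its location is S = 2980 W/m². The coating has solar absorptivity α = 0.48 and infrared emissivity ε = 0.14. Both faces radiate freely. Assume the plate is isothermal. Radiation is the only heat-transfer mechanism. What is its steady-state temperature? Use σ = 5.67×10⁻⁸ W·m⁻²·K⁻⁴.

T ≈ 548 K

At equilibrium, absorbed power = emitted power.
Absorbing cross-section = A = 0.02290 m²; emitting surface = 2A = 0.04580 m² (ratio 2).
αS·A_cross = εσ·A_surf·T⁴  ⇒  T⁴ = αS/(ε·2σ).
T⁴ = 0.480·2980/(0.14·2·5.67×10⁻⁸) = 9.010×10¹⁰ K⁴.
T = (9.010×10¹⁰)^(1/4).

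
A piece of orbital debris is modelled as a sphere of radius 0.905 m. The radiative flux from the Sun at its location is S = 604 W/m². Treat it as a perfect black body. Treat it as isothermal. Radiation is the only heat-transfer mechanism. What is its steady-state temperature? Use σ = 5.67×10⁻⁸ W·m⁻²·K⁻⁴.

At equilibrium, absorbed power = emitted power.
Absorbing cross-section = πr² = 2.573 m²; emitting surface = 4πr² = 10.29 m² (ratio 4).
S·A_cross = εσ·A_surf·T⁴  ⇒  T⁴ = S/(4σ).
T⁴ = 1.00·604/(4·5.67×10⁻⁸) = 2.663×10⁹ K⁴.
T = (2.663×10⁹)^(1/4).

T ≈ 227 K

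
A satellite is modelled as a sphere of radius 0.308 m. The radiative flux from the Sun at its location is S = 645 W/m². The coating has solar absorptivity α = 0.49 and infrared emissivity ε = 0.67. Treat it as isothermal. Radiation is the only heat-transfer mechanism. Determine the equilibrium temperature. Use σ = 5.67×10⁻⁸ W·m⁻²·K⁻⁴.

T ≈ 214 K

At equilibrium, absorbed power = emitted power.
Absorbing cross-section = πr² = 0.2980 m²; emitting surface = 4πr² = 1.192 m² (ratio 4).
αS·A_cross = εσ·A_surf·T⁴  ⇒  T⁴ = αS/(ε·4σ).
T⁴ = 0.490·645/(0.67·4·5.67×10⁻⁸) = 2.080×10⁹ K⁴.
T = (2.080×10⁹)^(1/4).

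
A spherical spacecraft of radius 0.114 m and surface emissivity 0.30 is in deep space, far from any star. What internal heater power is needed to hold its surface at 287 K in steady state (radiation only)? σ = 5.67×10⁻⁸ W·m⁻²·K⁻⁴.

P = εσ·4πr²·T⁴.
4πr² = 0.1633 m²; T⁴ = 6.785×10⁹ K⁴.
P = 0.30·5.67×10⁻⁸·0.1633·6.785×10⁹.

P ≈ 18.8 W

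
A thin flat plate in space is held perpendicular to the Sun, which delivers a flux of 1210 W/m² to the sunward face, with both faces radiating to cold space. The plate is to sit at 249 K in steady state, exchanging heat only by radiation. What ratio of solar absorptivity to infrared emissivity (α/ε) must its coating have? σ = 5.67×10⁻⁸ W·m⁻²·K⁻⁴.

α/ε ≈ 0.360

Balance: αS·A = εσ·2A·T⁴ ⇒ α/ε = 2σT⁴/S.
α/ε = 2·5.67×10⁻⁸·(249)⁴/1210 = 2·5.67×10⁻⁸·3.844×10⁹/1210.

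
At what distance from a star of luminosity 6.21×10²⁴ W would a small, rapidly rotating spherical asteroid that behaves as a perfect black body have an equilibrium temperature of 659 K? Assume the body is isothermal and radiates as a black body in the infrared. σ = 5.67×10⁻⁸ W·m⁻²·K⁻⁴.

d ≈ 3.40×10⁹ m

For an isothermal black-emitting sphere, (1−a)S·πr² = σ·4πr²·T⁴ ⇒ S = 4σT⁴/(1−a).
S = 4·5.67×10⁻⁸·(659)⁴/1.00 = 42770 W/m².
Flux falls as S = L/(4πd²), so d = √(L/(4πS)) = √(6.21×10²⁴/(4π·42770)).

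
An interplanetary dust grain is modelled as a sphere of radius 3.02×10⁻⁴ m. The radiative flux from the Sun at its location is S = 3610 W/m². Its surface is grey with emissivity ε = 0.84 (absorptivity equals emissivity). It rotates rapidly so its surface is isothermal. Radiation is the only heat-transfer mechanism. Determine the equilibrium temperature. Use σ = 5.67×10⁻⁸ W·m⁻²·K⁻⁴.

T ≈ 355 K

At equilibrium, absorbed power = emitted power.
Absorbing cross-section = πr² = 2.865×10⁻⁷ m²; emitting surface = 4πr² = 1.146×10⁻⁶ m² (ratio 4).
εS·A_cross = εσ·A_surf·T⁴  ⇒  T⁴ = S/(4σ)   (ε cancels).
T⁴ = 3610/(4·5.67×10⁻⁸) = 1.592×10¹⁰ K⁴.
T = (1.592×10¹⁰)^(1/4).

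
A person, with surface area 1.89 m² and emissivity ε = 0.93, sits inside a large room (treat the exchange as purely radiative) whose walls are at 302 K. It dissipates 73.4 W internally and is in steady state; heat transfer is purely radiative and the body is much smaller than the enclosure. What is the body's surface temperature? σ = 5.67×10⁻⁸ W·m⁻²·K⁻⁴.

T ≈ 308 K

For a small grey body in a large enclosure, net radiated power = εσA(T⁴ − T_w⁴).
Steady state: P = εσA(T⁴ − T_w⁴) with A = 1.89 m².
T⁴ = P/(εσA) + T_w⁴ = 73.4/(0.93·5.67×10⁻⁸·1.890) + (302)⁴
    = 7.365×10⁸ + 8.318×10⁹ = 9.055×10⁹ K⁴.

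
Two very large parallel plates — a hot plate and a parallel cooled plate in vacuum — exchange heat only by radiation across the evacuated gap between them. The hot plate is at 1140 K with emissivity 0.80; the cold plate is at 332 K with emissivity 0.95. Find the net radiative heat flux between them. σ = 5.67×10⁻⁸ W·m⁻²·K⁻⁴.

q ≈ 73000 W/m²

For two infinite grey parallel plates, q = σ(T₁⁴ − T₂⁴)/(1/ε₁ + 1/ε₂ − 1).
T₁⁴ − T₂⁴ = 1.689×10¹² − 1.215×10¹⁰ = 1.677×10¹² K⁴.
1/ε₁ + 1/ε₂ − 1 = 1.250 + 1.053 − 1 = 1.303.
q = 5.67×10⁻⁸ × 1.677×10¹² / 1.303.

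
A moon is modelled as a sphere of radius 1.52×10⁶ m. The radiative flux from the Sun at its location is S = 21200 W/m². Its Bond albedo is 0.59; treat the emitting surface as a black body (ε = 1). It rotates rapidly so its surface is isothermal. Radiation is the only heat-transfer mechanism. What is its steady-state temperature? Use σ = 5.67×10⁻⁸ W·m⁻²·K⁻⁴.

T ≈ 442 K

At equilibrium, absorbed power = emitted power.
Absorbing cross-section = πr² = 7.258×10¹² m²; emitting surface = 4πr² = 2.903×10¹³ m² (ratio 4).
(1−a)S·A_cross = εσ·A_surf·T⁴  ⇒  T⁴ = (1−a)S/(4σ).
T⁴ = 0.410·21200/(4·5.67×10⁻⁸) = 3.832×10¹⁰ K⁴.
T = (3.832×10¹⁰)^(1/4).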